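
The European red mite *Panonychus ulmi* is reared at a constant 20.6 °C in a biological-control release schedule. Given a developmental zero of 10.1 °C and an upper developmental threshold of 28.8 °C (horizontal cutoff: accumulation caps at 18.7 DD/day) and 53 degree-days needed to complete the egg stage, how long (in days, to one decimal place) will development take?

Daily accumulation = 20.6 − 10.1 = 10.5 DD/day.
Duration = 53 / 10.5 = 5.048 ≈ 5.0 days.

5.0 days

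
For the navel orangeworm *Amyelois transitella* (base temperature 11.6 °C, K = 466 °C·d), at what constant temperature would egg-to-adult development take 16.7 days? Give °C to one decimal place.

39.5 °C

Required daily accumulation = 466 / 16.7 = 27.904 DD/day.
T = T_base + 27.904 = 11.6 + 27.904 = 39.504 ≈ 39.5 °C.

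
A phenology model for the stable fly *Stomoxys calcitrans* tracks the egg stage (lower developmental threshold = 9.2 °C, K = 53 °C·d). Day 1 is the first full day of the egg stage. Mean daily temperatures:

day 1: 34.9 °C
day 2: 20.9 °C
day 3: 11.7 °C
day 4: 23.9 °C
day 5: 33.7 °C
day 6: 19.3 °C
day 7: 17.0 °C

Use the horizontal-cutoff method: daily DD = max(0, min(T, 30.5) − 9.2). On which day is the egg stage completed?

day 5

Daily DD above 9.2 °C (capped at 21.3): 21.3, 11.7, 2.5, 14.7, 21.3, 10.1, 7.8.
Cumulative: 21.3, 33.0, 35.5, 50.2, 71.5, 81.6, 89.4.
The total first reaches 53 DD on day 5.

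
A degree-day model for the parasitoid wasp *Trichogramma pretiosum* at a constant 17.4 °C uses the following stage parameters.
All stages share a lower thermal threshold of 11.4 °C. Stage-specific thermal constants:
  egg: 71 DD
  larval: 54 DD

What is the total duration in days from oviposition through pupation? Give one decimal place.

Daily accumulation at 17.4 °C = 17.4 − 11.4 = 6.0 DD/day.
Total K = 71 + 54 = 125 DD.
Total duration = 125 / 6.0 = 20.833 ≈ 20.8 days.

20.8 days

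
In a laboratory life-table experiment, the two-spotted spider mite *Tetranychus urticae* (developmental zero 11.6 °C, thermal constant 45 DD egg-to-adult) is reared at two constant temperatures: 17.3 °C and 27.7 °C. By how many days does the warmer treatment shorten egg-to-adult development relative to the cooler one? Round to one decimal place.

At 17.3 °C: 45 / (17.3 − 11.6) = 45 / 5.7 = 7.895 d.
At 27.7 °C: 45 / (27.7 − 11.6) = 45 / 16.1 = 2.795 d.
Difference = |7.895 − 2.795| = 5.100 ≈ 5.1 days.

5.1 days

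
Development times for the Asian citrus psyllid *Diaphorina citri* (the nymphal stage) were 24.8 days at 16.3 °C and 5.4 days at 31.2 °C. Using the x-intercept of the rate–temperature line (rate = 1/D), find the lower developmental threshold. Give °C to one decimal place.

12.2 °C

Linear rate model ⇒ the product D·(T − T_b) is constant across temperatures.
24.8·(16.3 − T_b) = 5.4·(31.2 − T_b)
T_b = (24.8·16.3 − 5.4·31.2) / (24.8 − 5.4) = 235.76 / 19.4 = 12.153 °C ≈ 12.2 °C.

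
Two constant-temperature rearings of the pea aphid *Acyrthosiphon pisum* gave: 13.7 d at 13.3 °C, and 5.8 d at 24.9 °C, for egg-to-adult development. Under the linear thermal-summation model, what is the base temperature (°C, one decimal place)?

Under the model K = D·(T − T_b), so D₁·(T₁ − T_b) = D₂·(T₂ − T_b).
13.7·(13.3 − T_b) = 5.8·(24.9 − T_b)
T_b = (13.7·13.3 − 5.8·24.9) / (13.7 − 5.8) = 37.79 / 7.9 = 4.784 °C ≈ 4.8 °C.

4.8 °C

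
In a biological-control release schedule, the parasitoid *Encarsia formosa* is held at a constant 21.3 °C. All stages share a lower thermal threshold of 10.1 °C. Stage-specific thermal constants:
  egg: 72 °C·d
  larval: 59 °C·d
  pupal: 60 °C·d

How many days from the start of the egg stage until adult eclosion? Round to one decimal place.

17.1 days

Daily accumulation at 21.3 °C = 21.3 − 10.1 = 11.2 DD/day.
Total K = 72 + 59 + 60 = 191 DD.
Total duration = 191 / 11.2 = 17.054 ≈ 17.1 days.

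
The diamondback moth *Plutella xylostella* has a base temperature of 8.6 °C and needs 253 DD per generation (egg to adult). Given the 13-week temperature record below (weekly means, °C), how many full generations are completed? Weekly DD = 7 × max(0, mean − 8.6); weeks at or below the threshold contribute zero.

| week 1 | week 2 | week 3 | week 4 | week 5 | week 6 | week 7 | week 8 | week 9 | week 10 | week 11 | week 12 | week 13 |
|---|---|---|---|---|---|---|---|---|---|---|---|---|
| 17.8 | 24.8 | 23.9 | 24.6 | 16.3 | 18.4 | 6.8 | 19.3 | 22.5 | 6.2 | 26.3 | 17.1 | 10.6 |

Weekly DD (7 × max(0, T̄ − 8.6)): 64.4, 113.4, 107.1, 112.0, 53.9, 68.6, 0.0, 74.9, 97.3, 0.0, 123.9, 59.5, 14.0.
Season total = 889.0 DD.
Complete generations = ⌊889.0 / 253⌋ = 3.

3 generations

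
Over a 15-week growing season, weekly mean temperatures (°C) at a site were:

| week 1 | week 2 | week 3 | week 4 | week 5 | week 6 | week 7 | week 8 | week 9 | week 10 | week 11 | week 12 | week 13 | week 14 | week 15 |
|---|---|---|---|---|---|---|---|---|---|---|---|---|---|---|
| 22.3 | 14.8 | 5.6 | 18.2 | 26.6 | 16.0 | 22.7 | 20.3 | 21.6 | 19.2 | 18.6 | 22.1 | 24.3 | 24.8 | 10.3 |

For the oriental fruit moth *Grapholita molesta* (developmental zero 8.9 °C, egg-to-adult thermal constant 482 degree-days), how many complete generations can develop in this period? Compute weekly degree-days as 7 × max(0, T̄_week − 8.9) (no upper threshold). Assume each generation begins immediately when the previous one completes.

2 generations

Weekly DD (7 × max(0, T̄ − 8.9)): 93.8, 41.3, 0.0, 65.1, 123.9, 49.7, 96.6, 79.8, 88.9, 72.1, 67.9, 92.4, 107.8, 111.3, 9.8.
Season total = 1100.4 DD.
Complete generations = ⌊1100.4 / 482⌋ = 2.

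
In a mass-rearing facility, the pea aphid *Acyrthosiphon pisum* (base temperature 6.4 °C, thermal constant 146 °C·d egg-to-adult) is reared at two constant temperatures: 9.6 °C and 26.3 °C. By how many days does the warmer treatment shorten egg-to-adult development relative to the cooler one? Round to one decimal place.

38.3 days

At 9.6 °C: 146 / (9.6 − 6.4) = 146 / 3.2 = 45.625 d.
At 26.3 °C: 146 / (26.3 − 6.4) = 146 / 19.9 = 7.337 d.
Difference = |45.625 − 7.337| = 38.288 ≈ 38.3 days.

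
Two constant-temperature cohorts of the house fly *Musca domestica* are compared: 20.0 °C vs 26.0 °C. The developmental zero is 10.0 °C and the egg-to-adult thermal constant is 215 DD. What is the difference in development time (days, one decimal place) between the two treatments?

8.1 days

At 20.0 °C: 215 / (20.0 − 10.0) = 215 / 10.0 = 21.500 d.
At 26.0 °C: 215 / (26.0 − 10.0) = 215 / 16.0 = 13.438 d.
Difference = |21.500 − 13.438| = 8.062 ≈ 8.1 days.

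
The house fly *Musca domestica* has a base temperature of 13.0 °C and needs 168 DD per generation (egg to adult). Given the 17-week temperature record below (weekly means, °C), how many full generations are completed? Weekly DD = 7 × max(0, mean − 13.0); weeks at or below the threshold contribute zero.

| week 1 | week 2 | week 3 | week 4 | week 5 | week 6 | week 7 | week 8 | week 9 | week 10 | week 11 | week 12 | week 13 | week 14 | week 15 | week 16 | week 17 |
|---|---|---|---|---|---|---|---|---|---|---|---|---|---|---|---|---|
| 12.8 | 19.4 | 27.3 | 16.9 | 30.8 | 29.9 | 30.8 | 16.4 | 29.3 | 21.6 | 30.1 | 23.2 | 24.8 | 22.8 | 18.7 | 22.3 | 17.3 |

Weekly DD (7 × max(0, T̄ − 13.0)): 0.0, 44.8, 100.1, 27.3, 124.6, 118.3, 124.6, 23.8, 114.1, 60.2, 119.7, 71.4, 82.6, 68.6, 39.9, 65.1, 30.1.
Season total = 1215.2 DD.
Complete generations = ⌊1215.2 / 168⌋ = 7.

7 generations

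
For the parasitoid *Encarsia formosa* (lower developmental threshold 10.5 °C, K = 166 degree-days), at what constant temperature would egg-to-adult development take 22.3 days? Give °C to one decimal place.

17.9 °C

Required daily accumulation = 166 / 22.3 = 7.444 DD/day.
T = T_base + 7.444 = 10.5 + 7.444 = 17.944 ≈ 17.9 °C.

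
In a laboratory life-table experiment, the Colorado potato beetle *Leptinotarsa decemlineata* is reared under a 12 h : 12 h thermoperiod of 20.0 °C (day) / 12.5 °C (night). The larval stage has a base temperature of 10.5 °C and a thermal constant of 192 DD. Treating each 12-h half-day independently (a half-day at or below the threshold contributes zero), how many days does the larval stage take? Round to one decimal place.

33.4 days

Day half: max(0, 20.0 − 10.5) × 0.5 = 9.5 × 0.5 = 4.75 DD.
Night half: max(0, 12.5 − 10.5) × 0.5 = 2.0 × 0.5 = 1.00 DD.
Per 24 h: 5.75 DD/day.
Duration = 192 / 5.75 = 33.391 ≈ 33.4 days.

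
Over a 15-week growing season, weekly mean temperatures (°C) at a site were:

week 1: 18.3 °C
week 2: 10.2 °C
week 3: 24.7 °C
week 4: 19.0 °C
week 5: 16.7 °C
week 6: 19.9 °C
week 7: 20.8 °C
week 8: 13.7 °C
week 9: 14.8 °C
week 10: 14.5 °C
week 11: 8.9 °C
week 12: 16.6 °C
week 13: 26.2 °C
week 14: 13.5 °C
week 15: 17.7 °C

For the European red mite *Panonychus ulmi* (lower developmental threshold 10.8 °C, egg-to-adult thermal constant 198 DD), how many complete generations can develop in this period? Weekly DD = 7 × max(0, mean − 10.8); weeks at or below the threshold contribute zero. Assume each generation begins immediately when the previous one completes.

3 generations

Weekly DD (7 × max(0, T̄ − 10.8)): 52.5, 0.0, 97.3, 57.4, 41.3, 63.7, 70.0, 20.3, 28.0, 25.9, 0.0, 40.6, 107.8, 18.9, 48.3.
Season total = 672.0 DD.
Complete generations = ⌊672.0 / 198⌋ = 3.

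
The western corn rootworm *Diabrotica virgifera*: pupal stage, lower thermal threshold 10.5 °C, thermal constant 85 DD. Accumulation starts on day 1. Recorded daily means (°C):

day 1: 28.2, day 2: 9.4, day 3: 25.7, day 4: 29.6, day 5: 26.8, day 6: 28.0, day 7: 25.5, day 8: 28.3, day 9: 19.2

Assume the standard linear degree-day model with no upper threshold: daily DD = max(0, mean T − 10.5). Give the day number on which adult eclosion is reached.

day 6

Daily DD above 10.5 °C: 17.7, 0.0, 15.2, 19.1, 16.3, 17.5, 15.0, 17.8, 8.7.
Cumulative: 17.7, 17.7, 32.9, 52.0, 68.3, 85.8, 100.8, 118.6, 127.3.
The total first reaches 85 DD on day 6.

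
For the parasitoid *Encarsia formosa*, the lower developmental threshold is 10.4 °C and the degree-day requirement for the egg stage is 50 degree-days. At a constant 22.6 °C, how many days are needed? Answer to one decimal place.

4.1 days

Daily accumulation = 22.6 − 10.4 = 12.2 DD/day.
Duration = 50 / 12.2 = 4.098 ≈ 4.1 days.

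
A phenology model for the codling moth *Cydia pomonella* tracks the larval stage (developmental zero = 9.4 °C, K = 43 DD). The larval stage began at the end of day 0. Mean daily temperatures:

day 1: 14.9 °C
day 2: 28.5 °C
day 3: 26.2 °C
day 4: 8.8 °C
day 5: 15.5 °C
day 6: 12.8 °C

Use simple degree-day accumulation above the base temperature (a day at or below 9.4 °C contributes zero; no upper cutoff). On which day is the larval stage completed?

day 5

Daily DD above 9.4 °C: 5.5, 19.1, 16.8, 0.0, 6.1, 3.4.
Cumulative: 5.5, 24.6, 41.4, 41.4, 47.5, 50.9.
The total first reaches 43 DD on day 5.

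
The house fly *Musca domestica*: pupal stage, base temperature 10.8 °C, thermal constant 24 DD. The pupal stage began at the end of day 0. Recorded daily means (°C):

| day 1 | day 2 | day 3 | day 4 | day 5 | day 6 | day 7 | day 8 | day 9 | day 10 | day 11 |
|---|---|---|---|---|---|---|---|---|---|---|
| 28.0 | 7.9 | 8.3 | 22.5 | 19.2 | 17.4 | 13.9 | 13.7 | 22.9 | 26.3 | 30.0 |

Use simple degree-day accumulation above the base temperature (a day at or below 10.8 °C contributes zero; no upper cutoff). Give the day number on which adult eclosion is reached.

Daily DD above 10.8 °C: 17.2, 0.0, 0.0, 11.7, 8.4, 6.6, 3.1, 2.9, 12.1, 15.5, 19.2.
Cumulative: 17.2, 17.2, 17.2, 28.9, 37.3, 43.9, 47.0, 49.9, 62.0, 77.5, 96.7.
The total first reaches 24 DD on day 4.

day 4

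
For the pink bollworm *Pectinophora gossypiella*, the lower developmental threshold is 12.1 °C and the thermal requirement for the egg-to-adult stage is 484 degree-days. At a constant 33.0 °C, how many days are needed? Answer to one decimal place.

Daily accumulation = 33.0 − 12.1 = 20.9 DD/day.
Duration = 484 / 20.9 = 23.158 ≈ 23.2 days.

23.2 days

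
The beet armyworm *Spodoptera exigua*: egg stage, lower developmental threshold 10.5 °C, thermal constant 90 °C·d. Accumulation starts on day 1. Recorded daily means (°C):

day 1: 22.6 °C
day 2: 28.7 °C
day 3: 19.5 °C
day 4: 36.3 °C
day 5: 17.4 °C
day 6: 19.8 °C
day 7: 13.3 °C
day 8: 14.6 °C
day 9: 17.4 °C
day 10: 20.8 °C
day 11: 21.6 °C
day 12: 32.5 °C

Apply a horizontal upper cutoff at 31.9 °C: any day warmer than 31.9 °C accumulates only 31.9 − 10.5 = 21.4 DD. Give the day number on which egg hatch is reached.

day 9

Daily DD above 10.5 °C (capped at 21.4): 12.1, 18.2, 9.0, 21.4, 6.9, 9.3, 2.8, 4.1, 6.9, 10.3, 11.1, 21.4.
Cumulative: 12.1, 30.3, 39.3, 60.7, 67.6, 76.9, 79.7, 83.8, 90.7, 101.0, 112.1, 133.5.
The total first reaches 90 DD on day 9.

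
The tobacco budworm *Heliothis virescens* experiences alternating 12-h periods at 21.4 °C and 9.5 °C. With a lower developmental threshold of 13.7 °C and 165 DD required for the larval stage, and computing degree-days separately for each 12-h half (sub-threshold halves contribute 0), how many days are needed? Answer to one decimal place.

42.9 days

Day half: max(0, 21.4 − 13.7) × 0.5 = 7.7 × 0.5 = 3.85 DD.
Night half: max(0, 9.5 − 13.7) × 0.5 = 0.0 × 0.5 = 0.00 DD.
Per 24 h: 3.85 DD/day.
Duration = 165 / 3.85 = 42.857 ≈ 42.9 days.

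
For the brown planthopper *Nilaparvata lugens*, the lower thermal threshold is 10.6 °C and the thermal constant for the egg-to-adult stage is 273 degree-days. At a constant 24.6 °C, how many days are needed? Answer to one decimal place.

Daily accumulation = 24.6 − 10.6 = 14.0 DD/day.
Duration = 273 / 14.0 = 19.500 ≈ 19.5 days.

19.5 days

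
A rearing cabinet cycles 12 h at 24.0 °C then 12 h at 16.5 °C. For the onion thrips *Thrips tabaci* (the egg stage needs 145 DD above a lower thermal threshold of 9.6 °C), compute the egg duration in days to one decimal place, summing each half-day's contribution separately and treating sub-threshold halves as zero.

Day half: max(0, 24.0 − 9.6) × 0.5 = 14.4 × 0.5 = 7.20 DD.
Night half: max(0, 16.5 − 9.6) × 0.5 = 6.9 × 0.5 = 3.45 DD.
Per 24 h: 10.65 DD/day.
Duration = 145 / 10.65 = 13.615 ≈ 13.6 days.

13.6 days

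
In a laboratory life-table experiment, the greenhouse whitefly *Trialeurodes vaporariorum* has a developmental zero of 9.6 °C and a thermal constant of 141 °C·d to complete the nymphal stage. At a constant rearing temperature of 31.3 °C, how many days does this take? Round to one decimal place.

6.5 days

Daily accumulation = 31.3 − 9.6 = 21.7 DD/day.
Duration = 141 / 21.7 = 6.498 ≈ 6.5 days.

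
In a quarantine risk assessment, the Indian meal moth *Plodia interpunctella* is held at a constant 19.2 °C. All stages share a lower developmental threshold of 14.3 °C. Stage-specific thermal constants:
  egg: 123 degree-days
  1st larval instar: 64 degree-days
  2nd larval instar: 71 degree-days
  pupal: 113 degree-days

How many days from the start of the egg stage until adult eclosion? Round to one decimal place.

75.7 days

Daily accumulation at 19.2 °C = 19.2 − 14.3 = 4.9 DD/day.
Total K = 123 + 64 + 71 + 113 = 371 DD.
Total duration = 371 / 4.9 = 75.714 ≈ 75.7 days.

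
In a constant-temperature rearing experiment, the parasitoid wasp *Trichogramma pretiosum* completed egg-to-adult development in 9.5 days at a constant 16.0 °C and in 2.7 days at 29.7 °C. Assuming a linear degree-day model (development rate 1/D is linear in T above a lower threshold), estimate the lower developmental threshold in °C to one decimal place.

Equal thermal constants: D₁(T₁ − T_b) = D₂(T₂ − T_b).
9.5·(16.0 − T_b) = 2.7·(29.7 − T_b)
T_b = (9.5·16.0 − 2.7·29.7) / (9.5 − 2.7) = 71.81 / 6.8 = 10.560 °C ≈ 10.6 °C.

10.6 °C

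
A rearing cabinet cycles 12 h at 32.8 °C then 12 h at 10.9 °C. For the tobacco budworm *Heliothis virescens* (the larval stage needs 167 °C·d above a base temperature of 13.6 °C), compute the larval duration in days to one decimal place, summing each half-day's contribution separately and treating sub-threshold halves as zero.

Day half: max(0, 32.8 − 13.6) × 0.5 = 19.2 × 0.5 = 9.60 DD.
Night half: max(0, 10.9 − 13.6) × 0.5 = 0.0 × 0.5 = 0.00 DD.
Per 24 h: 9.60 DD/day.
Duration = 167 / 9.60 = 17.396 ≈ 17.4 days.

17.4 days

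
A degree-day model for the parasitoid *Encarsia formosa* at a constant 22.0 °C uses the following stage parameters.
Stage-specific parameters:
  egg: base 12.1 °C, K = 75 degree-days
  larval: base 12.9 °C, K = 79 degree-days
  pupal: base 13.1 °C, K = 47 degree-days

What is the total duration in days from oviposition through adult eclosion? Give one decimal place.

21.5 days

egg: 75 / (22.0 − 12.1) = 75 / 9.9 = 7.576 d.
larval: 79 / (22.0 − 12.9) = 79 / 9.1 = 8.681 d.
pupal: 47 / (22.0 − 13.1) = 47 / 8.9 = 5.281 d.
Sum = 21.538 ≈ 21.5 days.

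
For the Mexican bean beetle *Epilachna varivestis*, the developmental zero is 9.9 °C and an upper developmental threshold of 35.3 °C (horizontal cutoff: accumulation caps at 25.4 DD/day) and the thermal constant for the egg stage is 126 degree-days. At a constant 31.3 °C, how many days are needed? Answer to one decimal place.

5.9 days

Daily accumulation = 31.3 − 9.9 = 21.4 DD/day.
Duration = 126 / 21.4 = 5.888 ≈ 5.9 days.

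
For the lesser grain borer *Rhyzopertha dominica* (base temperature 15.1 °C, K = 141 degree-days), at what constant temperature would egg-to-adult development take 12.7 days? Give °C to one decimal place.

26.2 °C

Required daily accumulation = 141 / 12.7 = 11.102 DD/day.
T = T_base + 11.102 = 15.1 + 11.102 = 26.202 ≈ 26.2 °C.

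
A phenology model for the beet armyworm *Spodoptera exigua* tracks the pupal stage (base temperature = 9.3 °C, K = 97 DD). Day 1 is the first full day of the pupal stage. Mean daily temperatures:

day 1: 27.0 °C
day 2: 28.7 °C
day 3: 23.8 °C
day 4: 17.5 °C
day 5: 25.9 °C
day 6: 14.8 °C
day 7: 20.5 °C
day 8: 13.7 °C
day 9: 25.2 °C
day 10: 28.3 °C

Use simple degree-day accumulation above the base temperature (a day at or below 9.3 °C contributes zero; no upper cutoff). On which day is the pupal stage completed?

day 8

Daily DD above 9.3 °C: 17.7, 19.4, 14.5, 8.2, 16.6, 5.5, 11.2, 4.4, 15.9, 19.0.
Cumulative: 17.7, 37.1, 51.6, 59.8, 76.4, 81.9, 93.1, 97.5, 113.4, 132.4.
The total first reaches 97 DD on day 8.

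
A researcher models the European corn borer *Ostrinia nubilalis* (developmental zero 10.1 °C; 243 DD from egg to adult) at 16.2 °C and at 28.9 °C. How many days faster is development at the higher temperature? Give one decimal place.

At 16.2 °C: 243 / (16.2 − 10.1) = 243 / 6.1 = 39.836 d.
At 28.9 °C: 243 / (28.9 − 10.1) = 243 / 18.8 = 12.926 d.
Difference = |39.836 − 12.926| = 26.911 ≈ 26.9 days.

26.9 days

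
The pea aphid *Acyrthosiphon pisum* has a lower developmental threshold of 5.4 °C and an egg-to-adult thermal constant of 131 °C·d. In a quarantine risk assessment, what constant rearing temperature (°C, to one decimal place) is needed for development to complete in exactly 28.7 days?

Required daily accumulation = 131 / 28.7 = 4.564 DD/day.
T = T_base + 4.564 = 5.4 + 4.564 = 9.964 ≈ 10.0 °C.

10.0 °C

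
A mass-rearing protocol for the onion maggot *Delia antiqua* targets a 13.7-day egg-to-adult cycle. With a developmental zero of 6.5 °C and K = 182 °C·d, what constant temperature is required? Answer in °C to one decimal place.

Required daily accumulation = 182 / 13.7 = 13.285 DD/day.
T = T_base + 13.285 = 6.5 + 13.285 = 19.785 ≈ 19.8 °C.

19.8 °C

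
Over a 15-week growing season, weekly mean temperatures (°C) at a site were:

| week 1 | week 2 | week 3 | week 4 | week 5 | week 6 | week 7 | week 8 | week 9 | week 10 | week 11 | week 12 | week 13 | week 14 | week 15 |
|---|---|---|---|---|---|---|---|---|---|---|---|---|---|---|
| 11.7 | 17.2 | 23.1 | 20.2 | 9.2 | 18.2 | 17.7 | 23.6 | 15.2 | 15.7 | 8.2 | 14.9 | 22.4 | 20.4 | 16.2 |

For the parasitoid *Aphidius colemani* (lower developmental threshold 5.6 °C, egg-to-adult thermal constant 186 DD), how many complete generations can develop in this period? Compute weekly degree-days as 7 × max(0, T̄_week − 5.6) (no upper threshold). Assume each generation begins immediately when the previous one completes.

6 generations

Weekly DD (7 × max(0, T̄ − 5.6)): 42.7, 81.2, 122.5, 102.2, 25.2, 88.2, 84.7, 126.0, 67.2, 70.7, 18.2, 65.1, 117.6, 103.6, 74.2.
Season total = 1189.3 DD.
Complete generations = ⌊1189.3 / 186⌋ = 6.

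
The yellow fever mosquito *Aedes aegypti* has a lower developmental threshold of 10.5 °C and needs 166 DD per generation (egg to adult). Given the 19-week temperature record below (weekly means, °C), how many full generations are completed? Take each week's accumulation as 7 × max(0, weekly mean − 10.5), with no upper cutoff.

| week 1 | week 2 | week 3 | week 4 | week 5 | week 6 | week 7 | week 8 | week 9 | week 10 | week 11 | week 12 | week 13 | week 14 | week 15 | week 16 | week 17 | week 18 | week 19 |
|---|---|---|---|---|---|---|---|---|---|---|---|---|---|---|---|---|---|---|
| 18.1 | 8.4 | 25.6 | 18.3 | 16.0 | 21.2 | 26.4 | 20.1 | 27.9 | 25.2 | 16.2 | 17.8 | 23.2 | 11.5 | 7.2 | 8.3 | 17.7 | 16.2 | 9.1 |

Weekly DD (7 × max(0, T̄ − 10.5)): 53.2, 0.0, 105.7, 54.6, 38.5, 74.9, 111.3, 67.2, 121.8, 102.9, 39.9, 51.1, 88.9, 7.0, 0.0, 0.0, 50.4, 39.9, 0.0.
Season total = 1007.3 DD.
Complete generations = ⌊1007.3 / 166⌋ = 6.

6 generations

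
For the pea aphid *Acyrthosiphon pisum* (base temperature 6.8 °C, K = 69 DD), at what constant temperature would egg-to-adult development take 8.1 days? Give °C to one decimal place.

15.3 °C

Required daily accumulation = 69 / 8.1 = 8.519 DD/day.
T = T_base + 8.519 = 6.8 + 8.519 = 15.319 ≈ 15.3 °C.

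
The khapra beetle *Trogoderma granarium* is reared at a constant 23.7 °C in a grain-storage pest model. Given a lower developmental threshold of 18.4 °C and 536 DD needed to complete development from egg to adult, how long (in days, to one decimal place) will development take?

Daily accumulation = 23.7 − 18.4 = 5.3 DD/day.
Duration = 536 / 5.3 = 101.132 ≈ 101.1 days.

101.1 days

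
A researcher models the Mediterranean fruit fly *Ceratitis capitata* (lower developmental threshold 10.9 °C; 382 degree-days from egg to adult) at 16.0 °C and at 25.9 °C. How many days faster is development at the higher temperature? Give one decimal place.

49.4 days

At 16.0 °C: 382 / (16.0 − 10.9) = 382 / 5.1 = 74.902 d.
At 25.9 °C: 382 / (25.9 − 10.9) = 382 / 15.0 = 25.467 d.
Difference = |74.902 − 25.467| = 49.435 ≈ 49.4 days.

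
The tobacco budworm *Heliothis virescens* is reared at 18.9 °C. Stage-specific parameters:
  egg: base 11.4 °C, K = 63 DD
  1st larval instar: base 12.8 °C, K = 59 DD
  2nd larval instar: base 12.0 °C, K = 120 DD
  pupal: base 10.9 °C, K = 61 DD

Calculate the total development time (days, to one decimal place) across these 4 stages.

43.1 days

egg: 63 / (18.9 − 11.4) = 63 / 7.5 = 8.400 d.
1st larval instar: 59 / (18.9 − 12.8) = 59 / 6.1 = 9.672 d.
2nd larval instar: 120 / (18.9 − 12.0) = 120 / 6.9 = 17.391 d.
pupal: 61 / (18.9 − 10.9) = 61 / 8.0 = 7.625 d.
Sum = 43.088 ≈ 43.1 days.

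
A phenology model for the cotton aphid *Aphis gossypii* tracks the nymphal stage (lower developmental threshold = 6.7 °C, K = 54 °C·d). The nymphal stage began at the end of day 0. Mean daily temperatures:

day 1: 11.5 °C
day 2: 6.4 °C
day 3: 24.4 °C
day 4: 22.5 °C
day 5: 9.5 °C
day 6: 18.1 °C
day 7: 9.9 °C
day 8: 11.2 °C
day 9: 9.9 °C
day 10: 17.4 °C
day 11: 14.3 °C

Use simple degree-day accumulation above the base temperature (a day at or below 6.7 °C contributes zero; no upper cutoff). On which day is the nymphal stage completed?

Daily DD above 6.7 °C: 4.8, 0.0, 17.7, 15.8, 2.8, 11.4, 3.2, 4.5, 3.2, 10.7, 7.6.
Cumulative: 4.8, 4.8, 22.5, 38.3, 41.1, 52.5, 55.7, 60.2, 63.4, 74.1, 81.7.
The total first reaches 54 DD on day 7.

day 7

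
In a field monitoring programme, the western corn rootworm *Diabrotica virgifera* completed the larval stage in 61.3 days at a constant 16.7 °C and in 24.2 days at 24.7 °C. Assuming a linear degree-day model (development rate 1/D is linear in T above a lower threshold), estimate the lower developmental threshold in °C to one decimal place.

11.5 °C

Equal thermal constants: D₁(T₁ − T_b) = D₂(T₂ − T_b).
61.3·(16.7 − T_b) = 24.2·(24.7 − T_b)
T_b = (61.3·16.7 − 24.2·24.7) / (61.3 − 24.2) = 425.97 / 37.1 = 11.482 °C ≈ 11.5 °C.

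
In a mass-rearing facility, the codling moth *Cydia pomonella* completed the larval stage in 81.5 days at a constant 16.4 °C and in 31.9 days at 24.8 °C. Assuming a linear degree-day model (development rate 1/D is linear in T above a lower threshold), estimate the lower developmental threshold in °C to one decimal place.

11.0 °C

Under the model K = D·(T − T_b), so D₁·(T₁ − T_b) = D₂·(T₂ − T_b).
81.5·(16.4 − T_b) = 31.9·(24.8 − T_b)
T_b = (81.5·16.4 − 31.9·24.8) / (81.5 − 31.9) = 545.48 / 49.6 = 10.998 °C ≈ 11.0 °C.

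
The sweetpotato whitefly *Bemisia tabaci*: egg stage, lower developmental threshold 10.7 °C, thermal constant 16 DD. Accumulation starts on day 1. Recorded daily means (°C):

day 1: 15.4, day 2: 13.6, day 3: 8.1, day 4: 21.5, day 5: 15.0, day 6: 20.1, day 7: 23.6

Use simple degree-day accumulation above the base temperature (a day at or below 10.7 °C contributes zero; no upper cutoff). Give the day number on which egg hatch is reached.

Daily DD above 10.7 °C: 4.7, 2.9, 0.0, 10.8, 4.3, 9.4, 12.9.
Cumulative: 4.7, 7.6, 7.6, 18.4, 22.7, 32.1, 45.0.
The total first reaches 16 DD on day 4.

day 4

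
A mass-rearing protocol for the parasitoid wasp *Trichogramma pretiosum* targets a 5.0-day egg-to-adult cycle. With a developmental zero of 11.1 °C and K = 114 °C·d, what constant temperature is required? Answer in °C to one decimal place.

33.9 °C

Required daily accumulation = 114 / 5.0 = 22.800 DD/day.
T = T_base + 22.800 = 11.1 + 22.800 = 33.900 ≈ 33.9 °C.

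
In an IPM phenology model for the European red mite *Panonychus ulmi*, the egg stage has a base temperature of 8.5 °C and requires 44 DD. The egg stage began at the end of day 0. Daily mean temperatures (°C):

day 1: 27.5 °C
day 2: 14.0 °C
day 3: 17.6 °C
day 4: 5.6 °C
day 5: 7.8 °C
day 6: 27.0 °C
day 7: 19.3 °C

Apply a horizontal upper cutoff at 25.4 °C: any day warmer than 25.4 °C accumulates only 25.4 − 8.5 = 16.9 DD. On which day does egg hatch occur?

Daily DD above 8.5 °C (capped at 16.9): 16.9, 5.5, 9.1, 0.0, 0.0, 16.9, 10.8.
Cumulative: 16.9, 22.4, 31.5, 31.5, 31.5, 48.4, 59.2.
The total first reaches 44 DD on day 6.

day 6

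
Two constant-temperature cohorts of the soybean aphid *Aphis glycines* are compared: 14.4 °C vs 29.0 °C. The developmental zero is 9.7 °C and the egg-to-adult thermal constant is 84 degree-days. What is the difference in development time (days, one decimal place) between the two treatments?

13.5 days

At 14.4 °C: 84 / (14.4 − 9.7) = 84 / 4.7 = 17.872 d.
At 29.0 °C: 84 / (29.0 − 9.7) = 84 / 19.3 = 4.352 d.
Difference = |17.872 − 4.352| = 13.520 ≈ 13.5 days.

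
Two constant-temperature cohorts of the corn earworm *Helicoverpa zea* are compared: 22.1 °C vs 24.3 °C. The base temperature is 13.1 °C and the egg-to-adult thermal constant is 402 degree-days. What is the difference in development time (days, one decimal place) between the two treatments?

8.8 days

At 22.1 °C: 402 / (22.1 − 13.1) = 402 / 9.0 = 44.667 d.
At 24.3 °C: 402 / (24.3 − 13.1) = 402 / 11.2 = 35.893 d.
Difference = |44.667 − 35.893| = 8.774 ≈ 8.8 days.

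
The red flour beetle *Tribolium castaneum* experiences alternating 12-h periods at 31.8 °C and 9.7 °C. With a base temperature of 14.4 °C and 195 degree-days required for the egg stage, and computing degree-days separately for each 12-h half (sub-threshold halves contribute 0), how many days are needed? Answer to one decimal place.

22.4 days

Day half: max(0, 31.8 − 14.4) × 0.5 = 17.4 × 0.5 = 8.70 DD.
Night half: max(0, 9.7 − 14.4) × 0.5 = 0.0 × 0.5 = 0.00 DD.
Per 24 h: 8.70 DD/day.
Duration = 195 / 8.70 = 22.414 ≈ 22.4 days.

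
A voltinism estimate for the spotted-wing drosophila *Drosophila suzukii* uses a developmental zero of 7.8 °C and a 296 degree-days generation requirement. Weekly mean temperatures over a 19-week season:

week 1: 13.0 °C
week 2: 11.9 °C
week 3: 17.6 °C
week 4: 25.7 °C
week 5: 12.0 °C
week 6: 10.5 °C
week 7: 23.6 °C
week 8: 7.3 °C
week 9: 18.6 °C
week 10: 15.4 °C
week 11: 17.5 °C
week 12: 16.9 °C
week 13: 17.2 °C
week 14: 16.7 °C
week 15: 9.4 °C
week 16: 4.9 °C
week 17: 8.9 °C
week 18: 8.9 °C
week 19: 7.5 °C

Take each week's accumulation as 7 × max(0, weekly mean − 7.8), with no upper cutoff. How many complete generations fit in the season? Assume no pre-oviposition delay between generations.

2 generations

Weekly DD (7 × max(0, T̄ − 7.8)): 36.4, 28.7, 68.6, 125.3, 29.4, 18.9, 110.6, 0.0, 75.6, 53.2, 67.9, 63.7, 65.8, 62.3, 11.2, 0.0, 7.7, 7.7, 0.0.
Season total = 833.0 DD.
Complete generations = ⌊833.0 / 296⌋ = 2.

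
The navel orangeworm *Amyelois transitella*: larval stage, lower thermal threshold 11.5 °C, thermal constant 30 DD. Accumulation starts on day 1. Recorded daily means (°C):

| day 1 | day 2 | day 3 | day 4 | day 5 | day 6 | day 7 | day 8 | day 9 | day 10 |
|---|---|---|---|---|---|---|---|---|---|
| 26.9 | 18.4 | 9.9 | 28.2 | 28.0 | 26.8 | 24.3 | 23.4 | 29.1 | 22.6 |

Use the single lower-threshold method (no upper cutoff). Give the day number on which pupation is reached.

Daily DD above 11.5 °C: 15.4, 6.9, 0.0, 16.7, 16.5, 15.3, 12.8, 11.9, 17.6, 11.1.
Cumulative: 15.4, 22.3, 22.3, 39.0, 55.5, 70.8, 83.6, 95.5, 113.1, 124.2.
The total first reaches 30 DD on day 4.

day 4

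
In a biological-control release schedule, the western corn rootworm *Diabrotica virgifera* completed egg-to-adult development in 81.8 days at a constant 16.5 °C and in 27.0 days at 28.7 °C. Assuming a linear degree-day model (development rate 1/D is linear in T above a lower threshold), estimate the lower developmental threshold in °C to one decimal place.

Under the model K = D·(T − T_b), so D₁·(T₁ − T_b) = D₂·(T₂ − T_b).
81.8·(16.5 − T_b) = 27.0·(28.7 − T_b)
T_b = (81.8·16.5 − 27.0·28.7) / (81.8 − 27.0) = 574.80 / 54.8 = 10.489 °C ≈ 10.5 °C.

10.5 °C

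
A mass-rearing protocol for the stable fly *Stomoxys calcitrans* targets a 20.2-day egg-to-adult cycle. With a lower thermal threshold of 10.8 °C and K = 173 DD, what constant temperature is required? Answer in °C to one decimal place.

19.4 °C

Required daily accumulation = 173 / 20.2 = 8.564 DD/day.
T = T_base + 8.564 = 10.8 + 8.564 = 19.364 ≈ 19.4 °C.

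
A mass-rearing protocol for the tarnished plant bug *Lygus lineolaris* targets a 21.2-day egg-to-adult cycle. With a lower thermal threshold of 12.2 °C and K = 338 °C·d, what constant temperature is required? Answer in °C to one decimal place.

Required daily accumulation = 338 / 21.2 = 15.943 DD/day.
T = T_base + 15.943 = 12.2 + 15.943 = 28.143 ≈ 28.1 °C.

28.1 °C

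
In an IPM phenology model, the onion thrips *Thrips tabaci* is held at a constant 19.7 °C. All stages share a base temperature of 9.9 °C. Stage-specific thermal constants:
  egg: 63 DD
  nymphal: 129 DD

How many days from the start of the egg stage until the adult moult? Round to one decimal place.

19.6 days

Daily accumulation at 19.7 °C = 19.7 − 9.9 = 9.8 DD/day.
Total K = 63 + 129 = 192 DD.
Total duration = 192 / 9.8 = 19.592 ≈ 19.6 days.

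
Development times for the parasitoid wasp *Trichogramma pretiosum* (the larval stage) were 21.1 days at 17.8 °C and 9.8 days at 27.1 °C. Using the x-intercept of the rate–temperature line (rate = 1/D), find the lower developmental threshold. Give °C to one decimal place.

Linear rate model ⇒ the product D·(T − T_b) is constant across temperatures.
21.1·(17.8 − T_b) = 9.8·(27.1 − T_b)
T_b = (21.1·17.8 − 9.8·27.1) / (21.1 − 9.8) = 110.00 / 11.3 = 9.735 °C ≈ 9.7 °C.

9.7 °C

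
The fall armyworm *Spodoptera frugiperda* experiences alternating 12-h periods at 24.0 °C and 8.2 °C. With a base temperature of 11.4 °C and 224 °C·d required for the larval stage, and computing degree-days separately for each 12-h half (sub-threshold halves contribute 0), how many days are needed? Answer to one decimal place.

Day half: max(0, 24.0 − 11.4) × 0.5 = 12.6 × 0.5 = 6.30 DD.
Night half: max(0, 8.2 − 11.4) × 0.5 = 0.0 × 0.5 = 0.00 DD.
Per 24 h: 6.30 DD/day.
Duration = 224 / 6.30 = 35.556 ≈ 35.6 days.

35.6 days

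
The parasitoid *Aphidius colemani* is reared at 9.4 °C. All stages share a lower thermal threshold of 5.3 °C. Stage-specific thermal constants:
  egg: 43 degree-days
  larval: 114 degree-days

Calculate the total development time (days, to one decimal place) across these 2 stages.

38.3 days

Daily accumulation at 9.4 °C = 9.4 − 5.3 = 4.1 DD/day.
Total K = 43 + 114 = 157 DD.
Total duration = 157 / 4.1 = 38.293 ≈ 38.3 days.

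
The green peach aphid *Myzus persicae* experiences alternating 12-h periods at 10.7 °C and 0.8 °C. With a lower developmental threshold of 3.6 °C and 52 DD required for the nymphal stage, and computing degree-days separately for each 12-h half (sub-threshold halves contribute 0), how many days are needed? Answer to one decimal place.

Day half: max(0, 10.7 − 3.6) × 0.5 = 7.1 × 0.5 = 3.55 DD.
Night half: max(0, 0.8 − 3.6) × 0.5 = 0.0 × 0.5 = 0.00 DD.
Per 24 h: 3.55 DD/day.
Duration = 52 / 3.55 = 14.648 ≈ 14.6 days.

14.6 days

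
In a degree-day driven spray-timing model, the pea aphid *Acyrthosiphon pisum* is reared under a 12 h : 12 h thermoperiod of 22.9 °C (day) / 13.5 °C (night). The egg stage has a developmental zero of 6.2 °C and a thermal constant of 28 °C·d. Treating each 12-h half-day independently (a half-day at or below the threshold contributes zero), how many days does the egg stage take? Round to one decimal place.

2.3 days

Day half: max(0, 22.9 − 6.2) × 0.5 = 16.7 × 0.5 = 8.35 DD.
Night half: max(0, 13.5 − 6.2) × 0.5 = 7.3 × 0.5 = 3.65 DD.
Per 24 h: 12.00 DD/day.
Duration = 28 / 12.00 = 2.333 ≈ 2.3 days.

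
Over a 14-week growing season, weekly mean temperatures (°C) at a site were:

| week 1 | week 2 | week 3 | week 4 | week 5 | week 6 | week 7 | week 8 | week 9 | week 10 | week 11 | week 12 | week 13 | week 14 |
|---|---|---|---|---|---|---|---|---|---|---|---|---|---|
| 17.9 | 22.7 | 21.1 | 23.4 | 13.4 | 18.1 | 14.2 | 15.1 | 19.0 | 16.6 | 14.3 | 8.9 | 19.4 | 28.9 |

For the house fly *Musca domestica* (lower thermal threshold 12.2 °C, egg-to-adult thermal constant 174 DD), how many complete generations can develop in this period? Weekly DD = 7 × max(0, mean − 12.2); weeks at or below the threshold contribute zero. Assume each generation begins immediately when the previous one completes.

3 generations

Weekly DD (7 × max(0, T̄ − 12.2)): 39.9, 73.5, 62.3, 78.4, 8.4, 41.3, 14.0, 20.3, 47.6, 30.8, 14.7, 0.0, 50.4, 116.9.
Season total = 598.5 DD.
Complete generations = ⌊598.5 / 174⌋ = 3.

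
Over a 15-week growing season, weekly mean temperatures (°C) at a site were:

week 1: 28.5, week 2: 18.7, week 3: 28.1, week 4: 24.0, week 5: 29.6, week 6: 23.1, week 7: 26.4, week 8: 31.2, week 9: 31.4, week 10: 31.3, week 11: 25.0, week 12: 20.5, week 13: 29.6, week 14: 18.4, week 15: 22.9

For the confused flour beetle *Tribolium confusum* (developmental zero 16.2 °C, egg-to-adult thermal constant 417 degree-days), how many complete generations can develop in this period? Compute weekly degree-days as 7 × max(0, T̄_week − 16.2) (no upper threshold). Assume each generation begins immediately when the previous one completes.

2 generations

Weekly DD (7 × max(0, T̄ − 16.2)): 86.1, 17.5, 83.3, 54.6, 93.8, 48.3, 71.4, 105.0, 106.4, 105.7, 61.6, 30.1, 93.8, 15.4, 46.9.
Season total = 1019.9 DD.
Complete generations = ⌊1019.9 / 417⌋ = 2.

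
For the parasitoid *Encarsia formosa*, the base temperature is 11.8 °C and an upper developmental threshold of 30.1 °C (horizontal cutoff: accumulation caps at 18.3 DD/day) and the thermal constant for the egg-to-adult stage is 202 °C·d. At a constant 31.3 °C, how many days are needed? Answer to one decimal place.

11.0 days

Temperature 31.3 °C exceeds the upper threshold, so daily accumulation caps at 30.1 − 11.8 = 18.3 DD/day.
Duration = 202 / 18.3 = 11.038 ≈ 11.0 days.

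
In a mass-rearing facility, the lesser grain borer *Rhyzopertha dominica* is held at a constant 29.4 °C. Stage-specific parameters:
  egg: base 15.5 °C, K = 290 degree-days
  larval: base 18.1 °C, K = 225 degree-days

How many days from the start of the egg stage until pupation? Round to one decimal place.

egg: 290 / (29.4 − 15.5) = 290 / 13.9 = 20.863 d.
larval: 225 / (29.4 − 18.1) = 225 / 11.3 = 19.912 d.
Sum = 40.775 ≈ 40.8 days.

40.8 days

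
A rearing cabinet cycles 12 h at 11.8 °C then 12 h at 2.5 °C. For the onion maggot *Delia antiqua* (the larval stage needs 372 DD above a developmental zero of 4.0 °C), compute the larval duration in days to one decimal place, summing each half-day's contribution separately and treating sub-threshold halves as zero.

Day half: max(0, 11.8 − 4.0) × 0.5 = 7.8 × 0.5 = 3.90 DD.
Night half: max(0, 2.5 − 4.0) × 0.5 = 0.0 × 0.5 = 0.00 DD.
Per 24 h: 3.90 DD/day.
Duration = 372 / 3.90 = 95.385 ≈ 95.4 days.

95.4 days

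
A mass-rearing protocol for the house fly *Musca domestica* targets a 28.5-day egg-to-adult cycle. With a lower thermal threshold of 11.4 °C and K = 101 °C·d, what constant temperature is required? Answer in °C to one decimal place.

14.9 °C

Required daily accumulation = 101 / 28.5 = 3.544 DD/day.
T = T_base + 3.544 = 11.4 + 3.544 = 14.944 ≈ 14.9 °C.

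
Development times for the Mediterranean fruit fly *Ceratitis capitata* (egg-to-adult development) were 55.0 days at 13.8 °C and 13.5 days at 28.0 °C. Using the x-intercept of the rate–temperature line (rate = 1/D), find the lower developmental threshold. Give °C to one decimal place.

9.2 °C

Equal thermal constants: D₁(T₁ − T_b) = D₂(T₂ − T_b).
55.0·(13.8 − T_b) = 13.5·(28.0 − T_b)
T_b = (55.0·13.8 − 13.5·28.0) / (55.0 − 13.5) = 381.00 / 41.5 = 9.181 °C ≈ 9.2 °C.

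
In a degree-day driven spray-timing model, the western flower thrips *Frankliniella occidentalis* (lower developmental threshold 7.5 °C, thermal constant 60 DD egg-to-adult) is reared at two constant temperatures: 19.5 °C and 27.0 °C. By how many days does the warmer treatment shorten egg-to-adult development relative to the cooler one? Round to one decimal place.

At 19.5 °C: 60 / (19.5 − 7.5) = 60 / 12.0 = 5.000 d.
At 27.0 °C: 60 / (27.0 − 7.5) = 60 / 19.5 = 3.077 d.
Difference = |5.000 − 3.077| = 1.923 ≈ 1.9 days.

1.9 days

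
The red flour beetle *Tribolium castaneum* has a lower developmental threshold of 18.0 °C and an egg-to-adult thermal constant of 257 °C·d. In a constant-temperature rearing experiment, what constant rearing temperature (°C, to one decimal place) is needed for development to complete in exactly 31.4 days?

Required daily accumulation = 257 / 31.4 = 8.185 DD/day.
T = T_base + 8.185 = 18.0 + 8.185 = 26.185 ≈ 26.2 °C.

26.2 °C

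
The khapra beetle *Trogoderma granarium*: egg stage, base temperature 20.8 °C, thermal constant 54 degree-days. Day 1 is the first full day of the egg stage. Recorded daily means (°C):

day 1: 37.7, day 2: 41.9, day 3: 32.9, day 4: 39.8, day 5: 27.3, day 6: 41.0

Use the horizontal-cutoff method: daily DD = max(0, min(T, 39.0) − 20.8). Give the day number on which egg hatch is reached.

day 4

Daily DD above 20.8 °C (capped at 18.2): 16.9, 18.2, 12.1, 18.2, 6.5, 18.2.
Cumulative: 16.9, 35.1, 47.2, 65.4, 71.9, 90.1.
The total first reaches 54 DD on day 4.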